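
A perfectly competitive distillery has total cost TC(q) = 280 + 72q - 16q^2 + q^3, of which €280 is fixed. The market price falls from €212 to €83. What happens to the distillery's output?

Output falls from 14 to 11

AVC = 72 - 16q + q^2, minimized at q = 8 where min AVC = €8. MC = 72 - 32q + 3q^2.
With P = €212 above the shutdown price, P = MC gives q = 14.
At P = €83 ≥ min AVC, set P = MC: q = 11. The firm stays open but cuts output.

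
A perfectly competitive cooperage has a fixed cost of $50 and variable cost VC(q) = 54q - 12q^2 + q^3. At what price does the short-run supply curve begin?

The shutdown price is the minimum of AVC. VC = 54q - 12q^2 + q^3, so AVC = 54 - 12q + q^2.
At the minimum of AVC, MC = AVC. MC = 54 - 24q + 3q^2; setting MC = AVC gives 2q^2 - 12q = 0, so q = 6. min AVC = 18.
The firm shuts down for any P below $18.

$18 per unit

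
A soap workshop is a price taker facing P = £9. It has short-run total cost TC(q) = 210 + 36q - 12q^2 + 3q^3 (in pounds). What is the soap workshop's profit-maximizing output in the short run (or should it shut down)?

From TC, MC = TC'(q) = 36 - 24q + 9q^2 and AVC = VC/q = 36 - 12q + 3q^2.
The AVC parabola has its vertex at q = 12/6 = 2, where AVC = 36 - 12·2 + 3·2^2 = £24.
Since P = £9 < min AVC = £24, price fails to cover variable cost at any output.
Shutting down limits the loss to fixed cost, £210.

Shut down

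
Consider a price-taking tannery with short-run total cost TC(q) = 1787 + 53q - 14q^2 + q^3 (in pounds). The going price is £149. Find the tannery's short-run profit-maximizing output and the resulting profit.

AVC = 53 - 14q + q^2; min AVC = £4 at q = 7. Since P = £149 ≥ min AVC, the firm produces.
With MC = 53 - 28q + 3q^2, P = MC on the upward-sloping part at q* = 12.
TR = 149·12 = 1788. TC = 1787 + 348 = 2135. Profit = 1788 − 2135 = -£347.
By producing, the firm covers all variable cost plus £1440 of fixed cost; shutting down would lose the full £1787.

Profit = -£347 at q = 12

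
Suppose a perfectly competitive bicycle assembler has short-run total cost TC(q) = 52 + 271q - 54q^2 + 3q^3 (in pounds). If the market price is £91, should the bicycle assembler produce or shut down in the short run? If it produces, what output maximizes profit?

Produce at q = 10

From TC, MC = TC'(q) = 271 - 108q + 9q^2 and AVC = VC/q = 271 - 54q + 3q^2.
AVC is minimized where dAVC/dq = -54 + 6q = 0, at q = 9; min AVC = 271 - 54·9 + 3·9^2 = £28.
Because £91 ≥ £28, revenue can cover variable cost; the firm operates.
P = MC gives 180 - 108q + 9q^2 = 0, with roots 2 and 10. Take the larger (rising MC): q* = 10.
Check: AVC at q = 10 is £31 ≤ P, so revenue covers variable cost.
Profit = P·q − TC = 91·10 − 362 = £548.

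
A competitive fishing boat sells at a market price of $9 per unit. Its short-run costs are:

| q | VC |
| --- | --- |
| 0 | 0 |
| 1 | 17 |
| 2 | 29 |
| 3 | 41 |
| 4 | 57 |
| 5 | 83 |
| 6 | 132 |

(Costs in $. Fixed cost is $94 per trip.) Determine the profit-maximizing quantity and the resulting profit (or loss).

Tabulate TR − TC: q=0: -94; q=1: -102; q=2: -105; q=3: -108; q=4: -115; q=5: -132; q=6: -172.
Profit is highest at q = 0. Equivalently, the lowest AVC in the table is 41/3 ≈ $13.67 at q = 3, and P = $9 falls below it — price never covers variable cost, so the firm shuts down and loses only its fixed cost.

q = 0 (shut down); profit = -$94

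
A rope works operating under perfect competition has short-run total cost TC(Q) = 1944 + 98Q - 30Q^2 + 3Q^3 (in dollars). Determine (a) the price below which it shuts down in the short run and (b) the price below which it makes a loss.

AVC = 98 - 30Q + 3Q^2; minimized at Q = 5, giving min AVC = $23. That is the shutdown price.
ATC = 1944/Q + 98 - 30Q + 3Q^2. Setting dATC/dQ = −1944/Q^2 − 30 + 6Q = 0 gives Q = 9 (since 6·9^3 − 30·9^2 = 1944).
min ATC = 1944/9 + 98 − 30·9 + 3·9^2 = $287. That is the break-even price.
Between these two prices the firm operates at a loss; above $287 it earns a profit.

Shutdown price = $23; break-even price = $287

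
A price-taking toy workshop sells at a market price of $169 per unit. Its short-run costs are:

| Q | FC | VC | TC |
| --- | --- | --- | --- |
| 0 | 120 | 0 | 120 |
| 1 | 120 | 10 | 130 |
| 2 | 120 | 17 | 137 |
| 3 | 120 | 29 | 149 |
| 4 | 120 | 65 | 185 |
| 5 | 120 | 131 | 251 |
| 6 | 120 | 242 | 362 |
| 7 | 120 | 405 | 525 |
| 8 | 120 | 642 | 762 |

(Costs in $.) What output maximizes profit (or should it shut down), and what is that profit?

Profit at each row (π = 169Q − TC): Q=0: -120; Q=1: 39; Q=2: 201; Q=3: 358; Q=4: 491; Q=5: 594; Q=6: 652; Q=7: 658; Q=8: 590.
Profit is maximized at Q = 7. AVC there is 405/7 = $57.86 ≤ P, so producing beats shutting down (which would give -$120).

Q = 7; profit = $658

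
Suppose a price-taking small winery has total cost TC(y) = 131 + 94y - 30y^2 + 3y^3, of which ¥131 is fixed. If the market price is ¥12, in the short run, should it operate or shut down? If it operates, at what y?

Shut down

Variable cost is VC = 94y - 30y^2 + 3y^3, so AVC = VC/y = 94 - 30y + 3y^2 and MC = dTC/dy = 94 - 60y + 9y^2.
AVC hits its minimum where MC = AVC, at y = 5, giving min AVC = 94 - 30·5 + 3·5^2 = ¥19.
Since P = ¥12 < min AVC = ¥19, price fails to cover variable cost at any output.
The firm minimizes its loss by shutting down and losing only its fixed cost of ¥131.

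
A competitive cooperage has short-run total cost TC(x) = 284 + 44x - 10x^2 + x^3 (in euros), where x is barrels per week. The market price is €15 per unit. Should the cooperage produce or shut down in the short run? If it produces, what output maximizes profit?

Strip out fixed cost: VC = 44x - 10x^2 + x^3. Then AVC = 44 - 10x + x^2 and MC = 44 - 20x + 3x^2.
AVC hits its minimum where MC = AVC, at x = 5, giving min AVC = 44 - 10·5 + 5^2 = €19.
Since P = €15 < min AVC = €19, price fails to cover variable cost at any output.
The firm minimizes its loss by shutting down and losing only its fixed cost of €284.

Shut down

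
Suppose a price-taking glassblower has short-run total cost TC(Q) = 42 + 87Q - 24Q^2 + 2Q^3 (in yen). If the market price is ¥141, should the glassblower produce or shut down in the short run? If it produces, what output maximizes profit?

From TC, MC = TC'(Q) = 87 - 48Q + 6Q^2 and AVC = VC/Q = 87 - 24Q + 2Q^2.
AVC is minimized where dAVC/dQ = -24 + 4Q = 0, at Q = 6; min AVC = 87 - 24·6 + 2·6^2 = ¥15.
Because ¥141 ≥ ¥15, revenue can cover variable cost; the firm operates.
Set P = MC: 141 = 87 - 48Q + 6Q^2 → -54 - 48Q + 6Q^2 = 0. The roots are Q = -1 and Q = 9; the profit-maximizing output is on the rising part of MC, so Q* = 9.
Check: AVC at Q = 9 is ¥33 ≤ P, so revenue covers variable cost.
Profit = P·Q − TC = 141·9 − 339 = ¥930.

Produce at Q = 9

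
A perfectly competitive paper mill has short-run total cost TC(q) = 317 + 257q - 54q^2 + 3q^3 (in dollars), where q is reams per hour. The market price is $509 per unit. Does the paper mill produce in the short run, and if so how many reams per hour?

Variable cost is VC = 257q - 54q^2 + 3q^3, so AVC = VC/q = 257 - 54q + 3q^2 and MC = dTC/dq = 257 - 108q + 9q^2.
AVC hits its minimum where MC = AVC, at q = 9, giving min AVC = 257 - 54·9 + 3·9^2 = $14.
P = $509 exceeds min AVC = $14, so the firm stays open.
Set P = MC: 509 = 257 - 108q + 9q^2 → -252 - 108q + 9q^2 = 0. The roots are q = -2 and q = 14; the profit-maximizing output is on the rising part of MC, so q* = 14.
Check: AVC at q = 14 is $89 ≤ P, so revenue covers variable cost.
Profit = P·q − TC = 509·14 − 1563 = $5563.

Produce at q = 14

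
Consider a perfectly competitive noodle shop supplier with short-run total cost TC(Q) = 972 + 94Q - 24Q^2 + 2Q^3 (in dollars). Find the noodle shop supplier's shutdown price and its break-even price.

Shutdown price = $22; break-even price = $148

AVC = 94 - 24Q + 2Q^2; minimized at Q = 6, giving min AVC = $22. That is the shutdown price.
ATC = 972/Q + 94 - 24Q + 2Q^2. Setting dATC/dQ = −972/Q^2 − 24 + 4Q = 0 gives Q = 9 (since 4·9^3 − 24·9^2 = 972).
min ATC = 972/9 + 94 − 24·9 + 2·9^2 = $148. That is the break-even price.
For $22 ≤ P < $148 the firm produces at a loss; below $22 it shuts down.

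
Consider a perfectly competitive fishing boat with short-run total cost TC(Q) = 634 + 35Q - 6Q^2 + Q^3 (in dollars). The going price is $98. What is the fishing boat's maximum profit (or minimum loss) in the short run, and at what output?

Profit = -$242 at Q = 7

AVC = 35 - 6Q + Q^2 has its minimum $26 at Q = 3; price $98 clears that bar, so the firm operates.
MC = 35 - 12Q + 3Q^2. Setting P = MC and taking the root on the rising branch gives Q* = 7.
TR = 98·7 = 686. TC = 634 + 294 = 928. Profit = 686 − 928 = -$242.
Shutting down would mean losing the fixed cost of $634, so operating at a loss of $242 is better by $392.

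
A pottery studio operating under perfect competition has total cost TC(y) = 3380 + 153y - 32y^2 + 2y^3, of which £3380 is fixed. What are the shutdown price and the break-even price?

AVC = 153 - 32y + 2y^2; minimized at y = 8, giving min AVC = £25. That is the shutdown price.
ATC = 3380/y + 153 - 32y + 2y^2. Setting dATC/dy = −3380/y^2 − 32 + 4y = 0 gives y = 13 (since 4·13^3 − 32·13^2 = 3380).
min ATC = 3380/13 + 153 − 32·13 + 2·13^2 = £335. That is the break-even price.
Between these two prices the firm operates at a loss; above £335 it earns a profit.

Shutdown price = £25; break-even price = £335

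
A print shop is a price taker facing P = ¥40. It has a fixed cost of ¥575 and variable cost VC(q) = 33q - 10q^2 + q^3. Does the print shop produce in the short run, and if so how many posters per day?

Produce at q = 7

Strip out fixed cost: VC = 33q - 10q^2 + q^3. Then AVC = 33 - 10q + q^2 and MC = 33 - 20q + 3q^2.
The AVC parabola has its vertex at q = 10/2 = 5, where AVC = 33 - 10·5 + 5^2 = ¥8.
Because ¥40 ≥ ¥8, revenue can cover variable cost; the firm operates.
P = MC gives -7 - 20q + 3q^2 = 0, with roots -1/3 and 7. Take the larger (rising MC): q* = 7.
Check: AVC at q = 7 is ¥12 ≤ P, so revenue covers variable cost.
Profit = P·q − TC = 40·7 − 659 = -¥379, a loss, but smaller than the ¥575 fixed cost the firm would lose by shutting down.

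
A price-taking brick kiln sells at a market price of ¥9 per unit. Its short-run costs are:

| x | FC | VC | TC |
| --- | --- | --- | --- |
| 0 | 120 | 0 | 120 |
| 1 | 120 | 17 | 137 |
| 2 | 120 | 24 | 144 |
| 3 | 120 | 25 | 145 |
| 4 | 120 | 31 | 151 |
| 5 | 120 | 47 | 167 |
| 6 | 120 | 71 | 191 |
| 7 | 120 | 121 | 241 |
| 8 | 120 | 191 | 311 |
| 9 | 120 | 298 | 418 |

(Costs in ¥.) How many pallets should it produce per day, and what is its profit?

x = 4; profit = -¥115

Compute π = P·x − TC at each output: x=0: -120; x=1: -128; x=2: -126; x=3: -118; x=4: -115; x=5: -122; x=6: -137; x=7: -178; x=8: -239; x=9: -337.
Profit is maximized at x = 4. AVC there is 31/4 = ¥7.75 ≤ P, so producing beats shutting down (which would give -¥120).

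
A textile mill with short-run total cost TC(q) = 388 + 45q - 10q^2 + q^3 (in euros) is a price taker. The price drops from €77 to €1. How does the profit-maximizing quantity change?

MC = 45 - 20q + 3q^2; the shutdown threshold is min AVC = €20 (at q = 5).
With P = €77 above the shutdown price, P = MC gives q = 8.
At P = €1 < min AVC = €20, price no longer covers variable cost at any output, so the firm shuts down: q = 0.

Output falls from 8 to 0 (the firm shuts down)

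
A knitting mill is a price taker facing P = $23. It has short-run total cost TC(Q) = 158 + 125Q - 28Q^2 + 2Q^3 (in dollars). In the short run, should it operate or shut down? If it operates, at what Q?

From TC, MC = TC'(Q) = 125 - 56Q + 6Q^2 and AVC = VC/Q = 125 - 28Q + 2Q^2.
AVC hits its minimum where MC = AVC, at Q = 7, giving min AVC = 125 - 28·7 + 2·7^2 = $27.
Since P = $23 < min AVC = $27, price fails to cover variable cost at any output.
Best response: produce nothing and absorb the $158 fixed cost.

Shut down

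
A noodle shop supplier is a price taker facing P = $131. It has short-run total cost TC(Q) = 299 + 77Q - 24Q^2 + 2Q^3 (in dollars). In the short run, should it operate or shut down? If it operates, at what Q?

Variable cost is VC = 77Q - 24Q^2 + 2Q^3, so AVC = VC/Q = 77 - 24Q + 2Q^2 and MC = dTC/dQ = 77 - 48Q + 6Q^2.
AVC hits its minimum where MC = AVC, at Q = 6, giving min AVC = 77 - 24·6 + 2·6^2 = $5.
P = $131 exceeds min AVC = $5, so the firm stays open.
P = MC gives -54 - 48Q + 6Q^2 = 0, with roots -1 and 9. Take the larger (rising MC): Q* = 9.
Check: AVC at Q = 9 is $23 ≤ P, so revenue covers variable cost.
Profit = P·Q − TC = 131·9 − 506 = $673.

Produce at Q = 9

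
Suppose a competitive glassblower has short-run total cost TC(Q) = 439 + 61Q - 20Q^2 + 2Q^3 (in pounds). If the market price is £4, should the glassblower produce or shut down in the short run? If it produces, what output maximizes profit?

Shut down

From TC, MC = TC'(Q) = 61 - 40Q + 6Q^2 and AVC = VC/Q = 61 - 20Q + 2Q^2.
AVC is minimized where dAVC/dQ = -20 + 4Q = 0, at Q = 5; min AVC = 61 - 20·5 + 2·5^2 = £11.
Since P = £4 < min AVC = £11, price fails to cover variable cost at any output.
The firm minimizes its loss by shutting down and losing only its fixed cost of £439.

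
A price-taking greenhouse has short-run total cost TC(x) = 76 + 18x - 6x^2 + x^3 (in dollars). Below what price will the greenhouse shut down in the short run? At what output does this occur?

$9 per unit, at x = 3

The firm shuts down when price falls below the minimum of average variable cost. AVC = VC/x = 18 - 6x + x^2.
dAVC/dx = -6 + 2x = 0 gives x = 3. min AVC = 18 - 6·3 + 3^2 = 9.
So the shutdown price is $9.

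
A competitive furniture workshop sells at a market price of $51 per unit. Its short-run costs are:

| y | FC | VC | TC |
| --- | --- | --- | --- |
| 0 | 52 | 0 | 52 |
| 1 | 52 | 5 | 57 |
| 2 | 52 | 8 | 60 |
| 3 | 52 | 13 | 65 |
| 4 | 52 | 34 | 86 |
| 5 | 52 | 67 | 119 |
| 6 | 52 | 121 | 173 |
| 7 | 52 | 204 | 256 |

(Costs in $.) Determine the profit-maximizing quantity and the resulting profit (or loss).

Tabulate TR − TC: y=0: -52; y=1: -6; y=2: 42; y=3: 88; y=4: 118; y=5: 136; y=6: 133; y=7: 101.
Profit is maximized at y = 5. AVC there is 67/5 = $13.40 ≤ P, so producing beats shutting down (which would give -$52).

y = 5; profit = $136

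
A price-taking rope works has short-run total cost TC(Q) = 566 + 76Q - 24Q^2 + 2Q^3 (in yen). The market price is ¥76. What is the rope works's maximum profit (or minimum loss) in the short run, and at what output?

AVC = 76 - 24Q + 2Q^2; min AVC = ¥4 at Q = 6. Since P = ¥76 ≥ min AVC, the firm produces.
MC = 76 - 48Q + 6Q^2. Setting P = MC and taking the root on the rising branch gives Q* = 8.
TR = 76·8 = 608. TC = 566 + 96 = 662. Profit = 608 − 662 = -¥54.
By producing, the firm covers all variable cost plus ¥512 of fixed cost; shutting down would lose the full ¥566.

Profit = -¥54 at Q = 8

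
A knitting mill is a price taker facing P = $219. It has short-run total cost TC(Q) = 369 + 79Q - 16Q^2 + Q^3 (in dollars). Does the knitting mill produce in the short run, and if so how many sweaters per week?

Produce at Q = 14

Strip out fixed cost: VC = 79Q - 16Q^2 + Q^3. Then AVC = 79 - 16Q + Q^2 and MC = 79 - 32Q + 3Q^2.
AVC is minimized where dAVC/dQ = -16 + 2Q = 0, at Q = 8; min AVC = 79 - 16·8 + 8^2 = $15.
Because $219 ≥ $15, revenue can cover variable cost; the firm operates.
Set P = MC: 219 = 79 - 32Q + 3Q^2 → -140 - 32Q + 3Q^2 = 0. The roots are Q = -10/3 and Q = 14; the profit-maximizing output is on the rising part of MC, so Q* = 14.
Check: AVC at Q = 14 is $51 ≤ P, so revenue covers variable cost.
Profit = P·Q − TC = 219·14 − 1083 = $1983.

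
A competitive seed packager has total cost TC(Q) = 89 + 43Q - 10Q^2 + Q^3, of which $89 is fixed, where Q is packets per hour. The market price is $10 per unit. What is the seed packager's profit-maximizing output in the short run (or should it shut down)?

Shut down

From TC, MC = TC'(Q) = 43 - 20Q + 3Q^2 and AVC = VC/Q = 43 - 10Q + Q^2.
The AVC parabola has its vertex at Q = 10/2 = 5, where AVC = 43 - 10·5 + 5^2 = $18.
P = $10 lies below min AVC = $18; no output level covers variable cost.
Best response: produce nothing and absorb the $89 fixed cost.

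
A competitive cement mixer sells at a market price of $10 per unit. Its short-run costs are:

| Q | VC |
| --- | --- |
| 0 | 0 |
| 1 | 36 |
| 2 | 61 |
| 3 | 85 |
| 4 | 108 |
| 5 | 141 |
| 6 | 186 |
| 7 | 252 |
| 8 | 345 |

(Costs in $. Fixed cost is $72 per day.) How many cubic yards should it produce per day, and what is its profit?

Q = 0 (shut down); profit = -$72

Compute π = P·Q − TC at each output: Q=0: -72; Q=1: -98; Q=2: -113; Q=3: -127; Q=4: -140; Q=5: -163; Q=6: -198; Q=7: -254; Q=8: -337.
Profit is highest at Q = 0. Equivalently, the lowest AVC in the table is 108/4 ≈ $27 at Q = 4, and P = $10 falls below it — price never covers variable cost, so the firm shuts down and loses only its fixed cost.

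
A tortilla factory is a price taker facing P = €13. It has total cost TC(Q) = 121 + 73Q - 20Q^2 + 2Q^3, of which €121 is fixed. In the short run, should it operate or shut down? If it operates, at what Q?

From TC, MC = TC'(Q) = 73 - 40Q + 6Q^2 and AVC = VC/Q = 73 - 20Q + 2Q^2.
The AVC parabola has its vertex at Q = 20/4 = 5, where AVC = 73 - 20·5 + 2·5^2 = €23.
With P < min AVC (€13 < €23), every unit sold adds to the loss.
Best response: produce nothing and absorb the €121 fixed cost.

Shut down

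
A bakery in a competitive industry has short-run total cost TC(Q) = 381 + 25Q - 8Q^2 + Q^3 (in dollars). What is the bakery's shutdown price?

Short-run supply begins at min AVC. From VC = 25Q - 8Q^2 + Q^3, AVC = 25 - 8Q + Q^2.
At the minimum of AVC, MC = AVC. MC = 25 - 16Q + 3Q^2; setting MC = AVC gives 2Q^2 - 8Q = 0, so Q = 4. min AVC = 9.
So the shutdown price is $9.

$9 per unit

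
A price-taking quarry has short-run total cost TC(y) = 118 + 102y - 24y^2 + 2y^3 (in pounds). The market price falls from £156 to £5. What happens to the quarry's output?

Output falls from 9 to 0 (the firm shuts down)

MC = 102 - 48y + 6y^2; the shutdown threshold is min AVC = £30 (at y = 6).
At P = £156 ≥ min AVC, set P = MC on the rising branch: y = 9.
At P = £5 < min AVC = £30, price no longer covers variable cost at any output, so the firm shuts down: y = 0.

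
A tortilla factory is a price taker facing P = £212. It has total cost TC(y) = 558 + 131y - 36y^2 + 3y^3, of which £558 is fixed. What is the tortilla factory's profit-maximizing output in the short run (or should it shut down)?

Variable cost is VC = 131y - 36y^2 + 3y^3, so AVC = VC/y = 131 - 36y + 3y^2 and MC = dTC/dy = 131 - 72y + 9y^2.
The AVC parabola has its vertex at y = 36/6 = 6, where AVC = 131 - 36·6 + 3·6^2 = £23.
Because £212 ≥ £23, revenue can cover variable cost; the firm operates.
P = MC gives -81 - 72y + 9y^2 = 0, with roots -1 and 9. Take the larger (rising MC): y* = 9.
Check: AVC at y = 9 is £50 ≤ P, so revenue covers variable cost.
Profit = P·y − TC = 212·9 − 1008 = £900.

Produce at y = 9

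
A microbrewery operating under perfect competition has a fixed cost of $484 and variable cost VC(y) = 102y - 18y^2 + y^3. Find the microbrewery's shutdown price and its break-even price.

Shutdown price = $21; break-even price = $69

Shutdown price = min AVC. AVC = 102 - 18y + y^2, with vertex at y = 9 and minimum $21.
ATC = 484/y + 102 - 18y + y^2. Setting dATC/dy = −484/y^2 − 18 + 2y = 0 gives y = 11 (since 2·11^3 − 18·11^2 = 484).
min ATC = 484/11 + 102 − 18·11 + 11^2 = $69. That is the break-even price.
For $21 ≤ P < $69 the firm produces at a loss; below $21 it shuts down.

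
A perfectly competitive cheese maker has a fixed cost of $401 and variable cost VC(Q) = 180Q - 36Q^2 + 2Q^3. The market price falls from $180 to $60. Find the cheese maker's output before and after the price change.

Output falls from 12 to 10

AVC = 180 - 36Q + 2Q^2, minimized at Q = 9 where min AVC = $18. MC = 180 - 72Q + 6Q^2.
At P = $180 ≥ min AVC, set P = MC on the rising branch: Q = 12.
At P = $60 ≥ min AVC, set P = MC: Q = 10. The firm stays open but cuts output.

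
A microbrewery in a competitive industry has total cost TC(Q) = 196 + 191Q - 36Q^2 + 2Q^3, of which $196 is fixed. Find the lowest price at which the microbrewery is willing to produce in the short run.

Short-run supply begins at min AVC. From VC = 191Q - 36Q^2 + 2Q^3, AVC = 191 - 36Q + 2Q^2.
At the minimum of AVC, MC = AVC. MC = 191 - 72Q + 6Q^2; setting MC = AVC gives 4Q^2 - 36Q = 0, so Q = 9. min AVC = 29.
For P < $29 the firm produces nothing.

$29 per unit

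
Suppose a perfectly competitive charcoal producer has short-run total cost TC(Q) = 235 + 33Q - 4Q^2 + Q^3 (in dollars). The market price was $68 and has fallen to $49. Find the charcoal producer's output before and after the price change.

MC = 33 - 8Q + 3Q^2; the shutdown threshold is min AVC = $29 (at Q = 2).
At P = $68 ≥ min AVC, set P = MC on the rising branch: Q = 5.
At P = $49 ≥ min AVC, set P = MC: Q = 4. The firm stays open but cuts output.

Output falls from 5 to 4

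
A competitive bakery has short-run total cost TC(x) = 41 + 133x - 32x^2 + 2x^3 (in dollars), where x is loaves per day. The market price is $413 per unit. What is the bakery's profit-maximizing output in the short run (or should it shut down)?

Produce at x = 14

From TC, MC = TC'(x) = 133 - 64x + 6x^2 and AVC = VC/x = 133 - 32x + 2x^2.
AVC hits its minimum where MC = AVC, at x = 8, giving min AVC = 133 - 32·8 + 2·8^2 = $5.
P = $413 exceeds min AVC = $5, so the firm stays open.
Set P = MC: 413 = 133 - 64x + 6x^2 → -280 - 64x + 6x^2 = 0. The roots are x = -10/3 and x = 14; the profit-maximizing output is on the rising part of MC, so x* = 14.
Check: AVC at x = 14 is $77 ≤ P, so revenue covers variable cost.
Profit = P·x − TC = 413·14 − 1119 = $4663.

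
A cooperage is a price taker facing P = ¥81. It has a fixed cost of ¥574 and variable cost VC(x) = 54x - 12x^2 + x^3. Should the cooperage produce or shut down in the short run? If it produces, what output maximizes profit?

Produce at x = 9

Variable cost is VC = 54x - 12x^2 + x^3, so AVC = VC/x = 54 - 12x + x^2 and MC = dTC/dx = 54 - 24x + 3x^2.
AVC is minimized where dAVC/dx = -12 + 2x = 0, at x = 6; min AVC = 54 - 12·6 + 6^2 = ¥18.
P = ¥81 exceeds min AVC = ¥18, so the firm stays open.
Set P = MC: 81 = 54 - 24x + 3x^2 → -27 - 24x + 3x^2 = 0. The roots are x = -1 and x = 9; the profit-maximizing output is on the rising part of MC, so x* = 9.
Check: AVC at x = 9 is ¥27 ≤ P, so revenue covers variable cost.
Profit = P·x − TC = 81·9 − 817 = -¥88, a loss, but smaller than the ¥574 fixed cost the firm would lose by shutting down.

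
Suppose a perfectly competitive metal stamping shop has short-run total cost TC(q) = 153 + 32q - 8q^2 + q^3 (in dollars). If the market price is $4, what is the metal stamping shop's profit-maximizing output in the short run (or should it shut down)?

Variable cost is VC = 32q - 8q^2 + q^3, so AVC = VC/q = 32 - 8q + q^2 and MC = dTC/dq = 32 - 16q + 3q^2.
AVC is minimized where dAVC/dq = -8 + 2q = 0, at q = 4; min AVC = 32 - 8·4 + 4^2 = $16.
With P < min AVC ($4 < $16), every unit sold adds to the loss.
Best response: produce nothing and absorb the $153 fixed cost.

Shut down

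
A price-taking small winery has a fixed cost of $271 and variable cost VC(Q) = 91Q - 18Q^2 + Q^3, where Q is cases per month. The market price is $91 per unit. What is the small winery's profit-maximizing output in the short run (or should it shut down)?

Produce at Q = 12

Variable cost is VC = 91Q - 18Q^2 + Q^3, so AVC = VC/Q = 91 - 18Q + Q^2 and MC = dTC/dQ = 91 - 36Q + 3Q^2.
The AVC parabola has its vertex at Q = 18/2 = 9, where AVC = 91 - 18·9 + 9^2 = $10.
P = $91 exceeds min AVC = $10, so the firm stays open.
Solving P = MC: -36Q + 3Q^2 = 0 ⇒ Q = 0 or 12. On the upward-sloping branch, Q* = 12.
Check: AVC at Q = 12 is $19 ≤ P, so revenue covers variable cost.
Profit = P·Q − TC = 91·12 − 499 = $593.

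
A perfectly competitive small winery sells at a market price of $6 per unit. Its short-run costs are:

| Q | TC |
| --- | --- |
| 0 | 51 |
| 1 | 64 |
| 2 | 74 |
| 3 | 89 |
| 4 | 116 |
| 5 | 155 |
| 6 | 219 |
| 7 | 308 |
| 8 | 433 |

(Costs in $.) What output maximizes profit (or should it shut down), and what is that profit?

Q = 0 (shut down); profit = -$51

Profit at each row (π = 6Q − TC): Q=0: -51; Q=1: -58; Q=2: -62; Q=3: -71; Q=4: -92; Q=5: -125; Q=6: -183; Q=7: -266; Q=8: -385.
Profit is highest at Q = 0. Equivalently, the lowest AVC in the table is 23/2 ≈ $11.50 at Q = 2, and P = $6 falls below it — price never covers variable cost, so the firm shuts down and loses only its fixed cost.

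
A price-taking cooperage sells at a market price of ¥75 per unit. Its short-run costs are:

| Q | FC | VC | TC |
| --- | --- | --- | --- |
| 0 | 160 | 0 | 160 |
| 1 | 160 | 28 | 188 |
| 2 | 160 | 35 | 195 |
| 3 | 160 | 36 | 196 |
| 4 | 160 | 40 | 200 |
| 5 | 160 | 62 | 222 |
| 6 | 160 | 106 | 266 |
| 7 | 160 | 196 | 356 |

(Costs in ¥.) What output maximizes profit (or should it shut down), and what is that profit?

Q = 6; profit = ¥184

Compute π = P·Q − TC at each output: Q=0: -160; Q=1: -113; Q=2: -45; Q=3: 29; Q=4: 100; Q=5: 153; Q=6: 184; Q=7: 169.
Profit is maximized at Q = 6. AVC there is 106/6 = ¥17.67 ≤ P, so producing beats shutting down (which would give -¥160).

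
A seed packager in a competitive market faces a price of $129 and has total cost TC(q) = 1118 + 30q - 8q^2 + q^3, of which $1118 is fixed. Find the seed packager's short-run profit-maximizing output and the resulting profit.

Profit = -$308 at q = 9

AVC = 30 - 8q + q^2 has its minimum $14 at q = 4; price $129 clears that bar, so the firm operates.
MC = 30 - 16q + 3q^2. Setting P = MC and taking the root on the rising branch gives q* = 9.
TR = 129·9 = 1161. TC = 1118 + 351 = 1469. Profit = 1161 − 1469 = -$308.
That loss of $308 beats the $1118 the firm would lose by shutting down; producing recovers $810 of fixed cost.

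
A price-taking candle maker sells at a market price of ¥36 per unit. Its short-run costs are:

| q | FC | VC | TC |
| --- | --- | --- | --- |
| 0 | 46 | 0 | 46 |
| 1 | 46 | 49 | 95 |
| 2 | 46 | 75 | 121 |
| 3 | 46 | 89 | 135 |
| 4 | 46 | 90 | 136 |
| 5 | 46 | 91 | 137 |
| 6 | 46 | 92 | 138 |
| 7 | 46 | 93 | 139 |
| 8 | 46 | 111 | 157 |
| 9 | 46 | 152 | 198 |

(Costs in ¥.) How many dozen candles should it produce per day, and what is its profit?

Compute π = P·q − TC at each output: q=0: -46; q=1: -59; q=2: -49; q=3: -27; q=4: 8; q=5: 43; q=6: 78; q=7: 113; q=8: 131; q=9: 126.
Profit is maximized at q = 8. AVC there is 111/8 = ¥13.88 ≤ P, so producing beats shutting down (which would give -¥46).

q = 8; profit = ¥131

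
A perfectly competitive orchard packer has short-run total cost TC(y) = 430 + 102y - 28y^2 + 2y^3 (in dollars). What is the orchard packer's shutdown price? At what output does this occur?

The firm shuts down when price falls below the minimum of average variable cost. AVC = VC/y = 102 - 28y + 2y^2.
dAVC/dy = -28 + 4y = 0 gives y = 7. min AVC = 102 - 28·7 + 2·7^2 = 4.
For P < $4 the firm produces nothing.

$4 per unit, at y = 7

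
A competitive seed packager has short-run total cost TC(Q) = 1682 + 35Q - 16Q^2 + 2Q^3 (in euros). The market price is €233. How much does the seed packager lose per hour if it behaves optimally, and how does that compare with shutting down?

Profit = -€62 at Q = 9

AVC = 35 - 16Q + 2Q^2 has its minimum €3 at Q = 4; price €233 clears that bar, so the firm operates.
With MC = 35 - 32Q + 6Q^2, P = MC on the upward-sloping part at Q* = 9.
TR = 233·9 = 2097. TC = 1682 + 477 = 2159. Profit = 2097 − 2159 = -€62.
By producing, the firm covers all variable cost plus €1620 of fixed cost; shutting down would lose the full €1682.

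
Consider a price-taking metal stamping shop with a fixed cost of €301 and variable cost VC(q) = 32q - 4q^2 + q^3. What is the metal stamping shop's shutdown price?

Short-run supply begins at min AVC. From VC = 32q - 4q^2 + q^3, AVC = 32 - 4q + q^2.
dAVC/dq = -4 + 2q = 0 gives q = 2. min AVC = 32 - 4·2 + 2^2 = 28.
The firm shuts down for any P below €28.

€28 per unit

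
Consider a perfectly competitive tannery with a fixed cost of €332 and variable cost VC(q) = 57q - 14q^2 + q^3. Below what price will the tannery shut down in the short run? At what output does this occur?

€8 per unit, at q = 7

Short-run supply begins at min AVC. From VC = 57q - 14q^2 + q^3, AVC = 57 - 14q + q^2.
dAVC/dq = -14 + 2q = 0 gives q = 7. min AVC = 57 - 14·7 + 7^2 = 8.
For P < €8 the firm produces nothing.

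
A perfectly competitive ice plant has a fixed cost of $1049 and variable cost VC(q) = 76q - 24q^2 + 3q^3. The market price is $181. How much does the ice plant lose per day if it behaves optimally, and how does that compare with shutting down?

Profit = -$167 at q = 7

AVC = 76 - 24q + 3q^2; min AVC = $28 at q = 4. Since P = $181 ≥ min AVC, the firm produces.
With MC = 76 - 48q + 9q^2, P = MC on the upward-sloping part at q* = 7.
TR = 181·7 = 1267. TC = 1049 + 385 = 1434. Profit = 1267 − 1434 = -$167.
By producing, the firm covers all variable cost plus $882 of fixed cost; shutting down would lose the full $1049.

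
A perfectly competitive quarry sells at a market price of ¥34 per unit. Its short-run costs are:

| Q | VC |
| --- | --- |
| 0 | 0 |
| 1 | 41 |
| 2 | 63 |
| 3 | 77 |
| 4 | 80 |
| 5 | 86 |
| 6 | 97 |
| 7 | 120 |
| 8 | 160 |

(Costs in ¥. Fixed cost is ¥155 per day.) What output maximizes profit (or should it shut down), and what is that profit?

Tabulate TR − TC: Q=0: -155; Q=1: -162; Q=2: -150; Q=3: -130; Q=4: -99; Q=5: -71; Q=6: -48; Q=7: -37; Q=8: -43.
Profit is maximized at Q = 7. AVC there is 120/7 = ¥17.14 ≤ P, so producing beats shutting down (which would give -¥155).

Q = 7; profit = -¥37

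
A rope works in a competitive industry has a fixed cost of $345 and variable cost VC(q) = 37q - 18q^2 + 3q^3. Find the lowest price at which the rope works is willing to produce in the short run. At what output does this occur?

The firm shuts down when price falls below the minimum of average variable cost. AVC = VC/q = 37 - 18q + 3q^2.
At the minimum of AVC, MC = AVC. MC = 37 - 36q + 9q^2; setting MC = AVC gives 6q^2 - 18q = 0, so q = 3. min AVC = 10.
For P < $10 the firm produces nothing.

$10 per unit, at q = 3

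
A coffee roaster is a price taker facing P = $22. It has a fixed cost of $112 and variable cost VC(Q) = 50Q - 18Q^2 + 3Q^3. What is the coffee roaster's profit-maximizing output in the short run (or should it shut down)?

Variable cost is VC = 50Q - 18Q^2 + 3Q^3, so AVC = VC/Q = 50 - 18Q + 3Q^2 and MC = dTC/dQ = 50 - 36Q + 9Q^2.
AVC is minimized where dAVC/dQ = -18 + 6Q = 0, at Q = 3; min AVC = 50 - 18·3 + 3·3^2 = $23.
With P < min AVC ($22 < $23), every unit sold adds to the loss.
Best response: produce nothing and absorb the $112 fixed cost.

Shut down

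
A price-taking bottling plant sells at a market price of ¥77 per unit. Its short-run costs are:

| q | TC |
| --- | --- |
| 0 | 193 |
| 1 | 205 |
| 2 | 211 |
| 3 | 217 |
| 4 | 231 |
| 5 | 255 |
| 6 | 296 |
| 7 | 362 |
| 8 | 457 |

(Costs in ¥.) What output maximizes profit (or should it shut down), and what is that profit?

q = 7; profit = ¥177

Compute π = P·q − TC at each output: q=0: -193; q=1: -128; q=2: -57; q=3: 14; q=4: 77; q=5: 130; q=6: 166; q=7: 177; q=8: 159.
Profit is maximized at q = 7. AVC there is 169/7 = ¥24.14 ≤ P, so producing beats shutting down (which would give -¥193).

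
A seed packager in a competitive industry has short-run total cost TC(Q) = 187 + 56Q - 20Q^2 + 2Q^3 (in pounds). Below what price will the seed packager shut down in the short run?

£6 per unit

The shutdown price is the minimum of AVC. VC = 56Q - 20Q^2 + 2Q^3, so AVC = 56 - 20Q + 2Q^2.
At the minimum of AVC, MC = AVC. MC = 56 - 40Q + 6Q^2; setting MC = AVC gives 4Q^2 - 20Q = 0, so Q = 5. min AVC = 6.
For P < £6 the firm produces nothing.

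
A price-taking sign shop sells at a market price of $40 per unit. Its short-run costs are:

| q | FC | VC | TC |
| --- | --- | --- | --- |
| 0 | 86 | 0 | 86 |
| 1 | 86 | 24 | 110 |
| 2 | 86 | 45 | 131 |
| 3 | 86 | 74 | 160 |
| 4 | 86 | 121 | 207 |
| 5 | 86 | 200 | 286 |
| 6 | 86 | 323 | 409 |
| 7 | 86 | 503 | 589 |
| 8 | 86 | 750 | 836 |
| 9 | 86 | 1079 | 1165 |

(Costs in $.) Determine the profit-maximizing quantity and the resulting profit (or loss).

q = 3; profit = -$40

Compute π = P·q − TC at each output: q=0: -86; q=1: -70; q=2: -51; q=3: -40; q=4: -47; q=5: -86; q=6: -169; q=7: -309; q=8: -516; q=9: -805.
Profit is maximized at q = 3. AVC there is 74/3 = $24.67 ≤ P, so producing beats shutting down (which would give -$86).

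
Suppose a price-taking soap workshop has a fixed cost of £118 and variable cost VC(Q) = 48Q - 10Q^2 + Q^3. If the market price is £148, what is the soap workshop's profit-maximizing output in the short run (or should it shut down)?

Variable cost is VC = 48Q - 10Q^2 + Q^3, so AVC = VC/Q = 48 - 10Q + Q^2 and MC = dTC/dQ = 48 - 20Q + 3Q^2.
AVC is minimized where dAVC/dQ = -10 + 2Q = 0, at Q = 5; min AVC = 48 - 10·5 + 5^2 = £23.
P = £148 exceeds min AVC = £23, so the firm stays open.
P = MC gives -100 - 20Q + 3Q^2 = 0, with roots -10/3 and 10. Take the larger (rising MC): Q* = 10.
Check: AVC at Q = 10 is £48 ≤ P, so revenue covers variable cost.
Profit = P·Q − TC = 148·10 − 598 = £882.

Produce at Q = 10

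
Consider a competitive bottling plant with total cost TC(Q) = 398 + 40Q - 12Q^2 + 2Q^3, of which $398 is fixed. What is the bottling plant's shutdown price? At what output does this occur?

The shutdown price is the minimum of AVC. VC = 40Q - 12Q^2 + 2Q^3, so AVC = 40 - 12Q + 2Q^2.
dAVC/dQ = -12 + 4Q = 0 gives Q = 3. min AVC = 40 - 12·3 + 2·3^2 = 22.
The firm shuts down for any P below $22.

$22 per unit, at Q = 3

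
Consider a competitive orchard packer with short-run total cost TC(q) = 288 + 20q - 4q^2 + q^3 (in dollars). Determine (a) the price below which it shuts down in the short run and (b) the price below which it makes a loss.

Shutdown price = $16; break-even price = $80

AVC = 20 - 4q + q^2; minimized at q = 2, giving min AVC = $16. That is the shutdown price.
ATC = 288/q + 20 - 4q + q^2. Setting dATC/dq = −288/q^2 − 4 + 2q = 0 gives q = 6 (since 2·6^3 − 4·6^2 = 288).
min ATC = 288/6 + 20 − 4·6 + 6^2 = $80. That is the break-even price.
For $16 ≤ P < $80 the firm produces at a loss; below $16 it shuts down.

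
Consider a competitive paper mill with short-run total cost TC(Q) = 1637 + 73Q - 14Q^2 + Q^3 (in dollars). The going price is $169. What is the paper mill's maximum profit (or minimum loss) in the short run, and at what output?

AVC = 73 - 14Q + Q^2; min AVC = $24 at Q = 7. Since P = $169 ≥ min AVC, the firm produces.
MC = 73 - 28Q + 3Q^2. Setting P = MC and taking the root on the rising branch gives Q* = 12.
TR = 169·12 = 2028. TC = 1637 + 588 = 2225. Profit = 2028 − 2225 = -$197.
Shutting down would mean losing the fixed cost of $1637, so operating at a loss of $197 is better by $1440.

Profit = -$197 at Q = 12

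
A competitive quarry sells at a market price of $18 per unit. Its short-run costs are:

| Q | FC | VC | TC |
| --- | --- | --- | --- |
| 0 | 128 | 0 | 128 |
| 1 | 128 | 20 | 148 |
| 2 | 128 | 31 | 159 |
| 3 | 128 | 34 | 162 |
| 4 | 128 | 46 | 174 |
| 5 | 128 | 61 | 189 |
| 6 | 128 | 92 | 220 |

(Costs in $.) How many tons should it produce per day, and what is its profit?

Q = 5; profit = -$99

Compute π = P·Q − TC at each output: Q=0: -128; Q=1: -130; Q=2: -123; Q=3: -108; Q=4: -102; Q=5: -99; Q=6: -112.
Profit is maximized at Q = 5. AVC there is 61/5 = $12.20 ≤ P, so producing beats shutting down (which would give -$128).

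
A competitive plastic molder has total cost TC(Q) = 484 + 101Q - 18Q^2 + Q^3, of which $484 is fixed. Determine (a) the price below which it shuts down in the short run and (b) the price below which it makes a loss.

Shutdown price = $20; break-even price = $68

Shutdown price = min AVC. AVC = 101 - 18Q + Q^2, with vertex at Q = 9 and minimum $20.
ATC = 484/Q + 101 - 18Q + Q^2. Setting dATC/dQ = −484/Q^2 − 18 + 2Q = 0 gives Q = 11 (since 2·11^3 − 18·11^2 = 484).
min ATC = 484/11 + 101 − 18·11 + 11^2 = $68. That is the break-even price.
Between these two prices the firm operates at a loss; above $68 it earns a profit.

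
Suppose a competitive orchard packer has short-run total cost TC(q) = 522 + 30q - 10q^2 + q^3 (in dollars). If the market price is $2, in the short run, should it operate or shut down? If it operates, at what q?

Shut down

Variable cost is VC = 30q - 10q^2 + q^3, so AVC = VC/q = 30 - 10q + q^2 and MC = dTC/dq = 30 - 20q + 3q^2.
AVC is minimized where dAVC/dq = -10 + 2q = 0, at q = 5; min AVC = 30 - 10·5 + 5^2 = $5.
P = $2 lies below min AVC = $5; no output level covers variable cost.
Shutting down limits the loss to fixed cost, $522.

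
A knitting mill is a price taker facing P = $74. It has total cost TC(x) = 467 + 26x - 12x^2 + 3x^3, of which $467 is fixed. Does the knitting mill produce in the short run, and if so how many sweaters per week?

Variable cost is VC = 26x - 12x^2 + 3x^3, so AVC = VC/x = 26 - 12x + 3x^2 and MC = dTC/dx = 26 - 24x + 9x^2.
AVC hits its minimum where MC = AVC, at x = 2, giving min AVC = 26 - 12·2 + 3·2^2 = $14.
Since P = $74 ≥ min AVC = $14, price covers variable cost and the firm should produce.
Set P = MC: 74 = 26 - 24x + 9x^2 → -48 - 24x + 9x^2 = 0. The roots are x = -4/3 and x = 4; the profit-maximizing output is on the rising part of MC, so x* = 4.
Check: AVC at x = 4 is $26 ≤ P, so revenue covers variable cost.
Profit = P·x − TC = 74·4 − 571 = -$275, a loss, but smaller than the $467 fixed cost the firm would lose by shutting down.

Produce at x = 4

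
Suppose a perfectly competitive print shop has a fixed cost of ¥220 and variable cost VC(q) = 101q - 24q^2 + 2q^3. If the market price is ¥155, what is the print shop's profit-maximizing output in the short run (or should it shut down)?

Variable cost is VC = 101q - 24q^2 + 2q^3, so AVC = VC/q = 101 - 24q + 2q^2 and MC = dTC/dq = 101 - 48q + 6q^2.
AVC hits its minimum where MC = AVC, at q = 6, giving min AVC = 101 - 24·6 + 2·6^2 = ¥29.
Since P = ¥155 ≥ min AVC = ¥29, price covers variable cost and the firm should produce.
Solving P = MC: -54 - 48q + 6q^2 = 0 ⇒ q = -1 or 9. On the upward-sloping branch, q* = 9.
Check: AVC at q = 9 is ¥47 ≤ P, so revenue covers variable cost.
Profit = P·q − TC = 155·9 − 643 = ¥752.

Produce at q = 9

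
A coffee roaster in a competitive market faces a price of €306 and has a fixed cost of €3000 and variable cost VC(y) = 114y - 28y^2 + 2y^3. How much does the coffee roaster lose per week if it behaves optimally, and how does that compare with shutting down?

Profit = -€120 at y = 12

AVC = 114 - 28y + 2y^2; min AVC = €16 at y = 7. Since P = €306 ≥ min AVC, the firm produces.
With MC = 114 - 56y + 6y^2, P = MC on the upward-sloping part at y* = 12.
TR = 306·12 = 3672. TC = 3000 + 792 = 3792. Profit = 3672 − 3792 = -€120.
Shutting down would mean losing the fixed cost of €3000, so operating at a loss of €120 is better by €2880.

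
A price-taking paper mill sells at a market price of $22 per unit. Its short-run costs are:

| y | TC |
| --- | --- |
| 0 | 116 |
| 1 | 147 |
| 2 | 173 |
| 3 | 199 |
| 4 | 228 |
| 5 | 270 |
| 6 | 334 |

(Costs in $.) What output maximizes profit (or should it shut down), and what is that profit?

y = 0 (shut down); profit = -$116

Tabulate TR − TC: y=0: -116; y=1: -125; y=2: -129; y=3: -133; y=4: -140; y=5: -160; y=6: -202.
Profit is highest at y = 0. Equivalently, the lowest AVC in the table is 83/3 ≈ $27.67 at y = 3, and P = $22 falls below it — price never covers variable cost, so the firm shuts down and loses only its fixed cost.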